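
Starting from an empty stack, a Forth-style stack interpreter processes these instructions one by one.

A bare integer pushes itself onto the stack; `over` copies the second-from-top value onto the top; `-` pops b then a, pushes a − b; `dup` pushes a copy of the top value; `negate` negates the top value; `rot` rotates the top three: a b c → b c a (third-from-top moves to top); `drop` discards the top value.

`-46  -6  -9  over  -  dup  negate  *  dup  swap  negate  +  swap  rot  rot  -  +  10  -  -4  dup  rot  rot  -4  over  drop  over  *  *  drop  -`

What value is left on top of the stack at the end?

-46     [-46]
-6      [-46, -6]
-9      [-46, -6, -9]
over    [-46, -6, -9, -6]
-       [-46, -6, -3]
dup     [-46, -6, -3, -3]
negate  [-46, -6, -3, 3]
*       [-46, -6, -9]
dup     [-46, -6, -9, -9]
swap    [-46, -6, -9, -9]
negate  [-46, -6, -9, 9]
+       [-46, -6, 0]
swap    [-46, 0, -6]
rot     [0, -6, -46]
rot     [-6, -46, 0]
-       [-6, -46]
+       [-52]
10      [-52, 10]
-       [-62]
-4      [-62, -4]
dup     [-62, -4, -4]
rot     [-4, -4, -62]
rot     [-4, -62, -4]
-4      [-4, -62, -4, -4]
over    [-4, -62, -4, -4, -4]
drop    [-4, -62, -4, -4]
over    [-4, -62, -4, -4, -4]
*       [-4, -62, -4, 16]
*       [-4, -62, -64]
drop    [-4, -62]
-       [58]

58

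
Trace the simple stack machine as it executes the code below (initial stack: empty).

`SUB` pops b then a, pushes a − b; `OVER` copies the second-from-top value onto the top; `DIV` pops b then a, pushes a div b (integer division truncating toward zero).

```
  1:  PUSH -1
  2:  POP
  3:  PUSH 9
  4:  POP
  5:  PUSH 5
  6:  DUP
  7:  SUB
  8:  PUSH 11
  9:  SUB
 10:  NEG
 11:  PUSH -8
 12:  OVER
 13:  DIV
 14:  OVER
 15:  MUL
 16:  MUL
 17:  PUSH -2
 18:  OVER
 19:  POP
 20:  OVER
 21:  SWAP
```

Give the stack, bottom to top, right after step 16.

[0]

PUSH -1 : -1
POP     : (empty)
PUSH 9  : 9
POP     : (empty)
PUSH 5  : 5
DUP     : 5 5
SUB     : 0
PUSH 11 : 0 11
SUB     : -11
NEG     : 11
PUSH -8 : 11 -8
OVER    : 11 -8 11
DIV     : 11 0
OVER    : 11 0 11
MUL     : 11 0
MUL     : 0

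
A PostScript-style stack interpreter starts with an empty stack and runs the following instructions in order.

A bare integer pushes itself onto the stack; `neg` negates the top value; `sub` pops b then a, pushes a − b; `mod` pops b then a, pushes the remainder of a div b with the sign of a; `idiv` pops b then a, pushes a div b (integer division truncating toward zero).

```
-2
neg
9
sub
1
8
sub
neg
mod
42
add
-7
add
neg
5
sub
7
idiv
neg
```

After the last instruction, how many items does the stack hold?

1

-2   -> -2
neg  -> 2
9    -> 2 9
sub  -> -7
1    -> -7 1
8    -> -7 1 8
sub  -> -7 -7
neg  -> -7 7
mod  -> 0
42   -> 0 42
add  -> 42
-7   -> 42 -7
add  -> 35
neg  -> -35
5    -> -35 5
sub  -> -40
7    -> -40 7
idiv -> -5
neg  -> 5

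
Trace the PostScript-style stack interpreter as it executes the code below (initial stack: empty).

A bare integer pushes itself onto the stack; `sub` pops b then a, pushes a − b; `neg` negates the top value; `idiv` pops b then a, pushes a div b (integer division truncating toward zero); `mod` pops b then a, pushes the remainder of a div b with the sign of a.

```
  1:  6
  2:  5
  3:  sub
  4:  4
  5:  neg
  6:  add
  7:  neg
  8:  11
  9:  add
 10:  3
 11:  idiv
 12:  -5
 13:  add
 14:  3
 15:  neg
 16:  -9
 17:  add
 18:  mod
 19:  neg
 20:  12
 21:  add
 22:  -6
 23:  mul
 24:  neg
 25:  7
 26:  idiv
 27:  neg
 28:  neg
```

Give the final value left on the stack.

11

6    → 6
5    → 6 5
sub  → 1
4    → 1 4
neg  → 1 -4
add  → -3
neg  → 3
11   → 3 11
add  → 14
3    → 14 3
idiv → 4
-5   → 4 -5
add  → -1
3    → -1 3
neg  → -1 -3
-9   → -1 -3 -9
add  → -1 -12
mod  → -1
neg  → 1
12   → 1 12
add  → 13
-6   → 13 -6
mul  → -78
neg  → 78
7    → 78 7
idiv → 11
neg  → -11
neg  → 11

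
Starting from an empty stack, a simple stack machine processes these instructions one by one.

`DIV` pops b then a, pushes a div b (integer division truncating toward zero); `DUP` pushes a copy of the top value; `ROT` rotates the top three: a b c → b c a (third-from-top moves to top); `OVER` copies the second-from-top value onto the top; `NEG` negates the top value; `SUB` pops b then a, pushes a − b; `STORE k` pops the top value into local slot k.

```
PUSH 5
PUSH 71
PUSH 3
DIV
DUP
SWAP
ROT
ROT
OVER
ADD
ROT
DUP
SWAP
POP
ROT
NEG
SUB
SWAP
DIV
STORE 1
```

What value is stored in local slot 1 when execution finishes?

PUSH 5  → [5]
PUSH 71 → [5, 71]
PUSH 3  → [5, 71, 3]
DIV     → [5, 23]
DUP     → [5, 23, 23]
SWAP    → [5, 23, 23]
ROT     → [23, 23, 5]
ROT     → [23, 5, 23]
OVER    → [23, 5, 23, 5]
ADD     → [23, 5, 28]
ROT     → [5, 28, 23]
DUP     → [5, 28, 23, 23]
SWAP    → [5, 28, 23, 23]
POP     → [5, 28, 23]
ROT     → [28, 23, 5]
NEG     → [28, 23, -5]
SUB     → [28, 28]
SWAP    → [28, 28]
DIV     → [1]
STORE 1 → []

1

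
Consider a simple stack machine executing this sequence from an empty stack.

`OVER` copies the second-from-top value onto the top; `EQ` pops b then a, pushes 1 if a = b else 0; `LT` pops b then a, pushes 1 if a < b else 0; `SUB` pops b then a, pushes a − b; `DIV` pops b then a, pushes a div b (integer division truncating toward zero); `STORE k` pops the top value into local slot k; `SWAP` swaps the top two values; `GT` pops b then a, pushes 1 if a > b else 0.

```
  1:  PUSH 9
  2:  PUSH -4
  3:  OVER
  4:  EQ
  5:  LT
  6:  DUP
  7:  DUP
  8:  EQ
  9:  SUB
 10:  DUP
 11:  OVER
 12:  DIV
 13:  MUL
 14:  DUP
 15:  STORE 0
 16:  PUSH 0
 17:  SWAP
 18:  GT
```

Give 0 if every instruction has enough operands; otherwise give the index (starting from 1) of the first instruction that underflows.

PUSH 9   9
PUSH -4  9 -4
OVER     9 -4 9
EQ       9 0
LT       0
DUP      0 0
DUP      0 0 0
EQ       0 1
SUB      -1
DUP      -1 -1
OVER     -1 -1 -1
DIV      -1 1
MUL      -1
DUP      -1 -1
STORE 0  -1
PUSH 0   -1 0
SWAP     0 -1
GT       1

0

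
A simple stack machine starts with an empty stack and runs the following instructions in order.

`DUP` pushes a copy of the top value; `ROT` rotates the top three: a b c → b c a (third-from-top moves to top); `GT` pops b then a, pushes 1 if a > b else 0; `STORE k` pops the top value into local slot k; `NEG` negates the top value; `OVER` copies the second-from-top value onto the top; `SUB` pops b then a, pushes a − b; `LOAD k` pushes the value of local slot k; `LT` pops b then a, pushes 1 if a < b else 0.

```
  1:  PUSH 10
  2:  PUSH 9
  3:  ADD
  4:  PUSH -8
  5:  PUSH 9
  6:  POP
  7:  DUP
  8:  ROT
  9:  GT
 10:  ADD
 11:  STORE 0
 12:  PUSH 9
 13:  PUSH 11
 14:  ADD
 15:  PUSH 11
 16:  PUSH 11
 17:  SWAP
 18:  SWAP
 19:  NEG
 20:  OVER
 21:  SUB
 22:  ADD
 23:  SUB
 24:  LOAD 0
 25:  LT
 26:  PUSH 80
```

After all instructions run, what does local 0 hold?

-8

PUSH 10 -> [10]
PUSH 9  -> [10, 9]
ADD     -> [19]
PUSH -8 -> [19, -8]
PUSH 9  -> [19, -8, 9]
POP     -> [19, -8]
DUP     -> [19, -8, -8]
ROT     -> [-8, -8, 19]
GT      -> [-8, 0]
ADD     -> [-8]
STORE 0 -> []
PUSH 9  -> [9]
PUSH 11 -> [9, 11]
ADD     -> [20]
PUSH 11 -> [20, 11]
PUSH 11 -> [20, 11, 11]
SWAP    -> [20, 11, 11]
SWAP    -> [20, 11, 11]
NEG     -> [20, 11, -11]
OVER    -> [20, 11, -11, 11]
SUB     -> [20, 11, -22]
ADD     -> [20, -11]
SUB     -> [31]
LOAD 0  -> [31, -8]
LT      -> [0]
PUSH 80 -> [0, 80]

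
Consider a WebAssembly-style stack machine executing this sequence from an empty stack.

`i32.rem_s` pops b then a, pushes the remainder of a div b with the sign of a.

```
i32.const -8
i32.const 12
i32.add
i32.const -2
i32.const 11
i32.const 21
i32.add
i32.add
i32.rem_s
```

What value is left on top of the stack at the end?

4

i32.const -8  -8
i32.const 12  -8 12
i32.add       4
i32.const -2  4 -2
i32.const 11  4 -2 11
i32.const 21  4 -2 11 21
i32.add       4 -2 32
i32.add       4 30
i32.rem_s     4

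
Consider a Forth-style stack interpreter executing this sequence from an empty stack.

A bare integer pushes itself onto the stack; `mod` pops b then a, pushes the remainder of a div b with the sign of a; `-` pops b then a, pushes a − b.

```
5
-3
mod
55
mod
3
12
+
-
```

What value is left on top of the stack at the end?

5    [5]
-3   [5, -3]
mod  [2]
55   [2, 55]
mod  [2]
3    [2, 3]
12   [2, 3, 12]
+    [2, 15]
-    [-13]

-13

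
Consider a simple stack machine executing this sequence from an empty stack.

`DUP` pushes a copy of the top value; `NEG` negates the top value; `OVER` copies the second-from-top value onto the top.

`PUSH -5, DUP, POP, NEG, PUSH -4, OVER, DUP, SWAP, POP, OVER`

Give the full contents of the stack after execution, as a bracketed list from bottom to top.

PUSH -5 -> [-5]
DUP     -> [-5, -5]
POP     -> [-5]
NEG     -> [5]
PUSH -4 -> [5, -4]
OVER    -> [5, -4, 5]
DUP     -> [5, -4, 5, 5]
SWAP    -> [5, -4, 5, 5]
POP     -> [5, -4, 5]
OVER    -> [5, -4, 5, -4]

[5, -4, 5, -4]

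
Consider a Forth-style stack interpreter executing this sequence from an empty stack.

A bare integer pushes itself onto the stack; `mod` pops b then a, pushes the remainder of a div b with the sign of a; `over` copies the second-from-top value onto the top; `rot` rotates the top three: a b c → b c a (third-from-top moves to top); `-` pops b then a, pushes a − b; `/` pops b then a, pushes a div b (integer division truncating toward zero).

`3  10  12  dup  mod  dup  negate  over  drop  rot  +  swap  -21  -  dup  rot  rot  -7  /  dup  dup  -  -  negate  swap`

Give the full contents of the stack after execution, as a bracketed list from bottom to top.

[3, 21, 3, 10]

3      → 3
10     → 3 10
12     → 3 10 12
dup    → 3 10 12 12
mod    → 3 10 0
dup    → 3 10 0 0
negate → 3 10 0 0
over   → 3 10 0 0 0
drop   → 3 10 0 0
rot    → 3 0 0 10
+      → 3 0 10
swap   → 3 10 0
-21    → 3 10 0 -21
-      → 3 10 21
dup    → 3 10 21 21
rot    → 3 21 21 10
rot    → 3 21 10 21
-7     → 3 21 10 21 -7
/      → 3 21 10 -3
dup    → 3 21 10 -3 -3
dup    → 3 21 10 -3 -3 -3
-      → 3 21 10 -3 0
-      → 3 21 10 -3
negate → 3 21 10 3
swap   → 3 21 3 10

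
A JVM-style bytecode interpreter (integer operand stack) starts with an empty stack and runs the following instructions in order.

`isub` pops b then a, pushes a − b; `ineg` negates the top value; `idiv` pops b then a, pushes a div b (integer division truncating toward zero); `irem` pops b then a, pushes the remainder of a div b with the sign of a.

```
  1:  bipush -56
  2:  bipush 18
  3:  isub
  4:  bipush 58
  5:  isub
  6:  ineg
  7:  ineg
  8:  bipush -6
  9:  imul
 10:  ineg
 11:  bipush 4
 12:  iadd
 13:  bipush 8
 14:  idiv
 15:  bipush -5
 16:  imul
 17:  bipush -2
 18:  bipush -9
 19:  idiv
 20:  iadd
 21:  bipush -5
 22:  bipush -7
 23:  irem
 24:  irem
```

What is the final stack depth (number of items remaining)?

bipush -56 -> [-56]
bipush 18  -> [-56, 18]
isub       -> [-74]
bipush 58  -> [-74, 58]
isub       -> [-132]
ineg       -> [132]
ineg       -> [-132]
bipush -6  -> [-132, -6]
imul       -> [792]
ineg       -> [-792]
bipush 4   -> [-792, 4]
iadd       -> [-788]
bipush 8   -> [-788, 8]
idiv       -> [-98]
bipush -5  -> [-98, -5]
imul       -> [490]
bipush -2  -> [490, -2]
bipush -9  -> [490, -2, -9]
idiv       -> [490, 0]
iadd       -> [490]
bipush -5  -> [490, -5]
bipush -7  -> [490, -5, -7]
irem       -> [490, -5]
irem       -> [0]

1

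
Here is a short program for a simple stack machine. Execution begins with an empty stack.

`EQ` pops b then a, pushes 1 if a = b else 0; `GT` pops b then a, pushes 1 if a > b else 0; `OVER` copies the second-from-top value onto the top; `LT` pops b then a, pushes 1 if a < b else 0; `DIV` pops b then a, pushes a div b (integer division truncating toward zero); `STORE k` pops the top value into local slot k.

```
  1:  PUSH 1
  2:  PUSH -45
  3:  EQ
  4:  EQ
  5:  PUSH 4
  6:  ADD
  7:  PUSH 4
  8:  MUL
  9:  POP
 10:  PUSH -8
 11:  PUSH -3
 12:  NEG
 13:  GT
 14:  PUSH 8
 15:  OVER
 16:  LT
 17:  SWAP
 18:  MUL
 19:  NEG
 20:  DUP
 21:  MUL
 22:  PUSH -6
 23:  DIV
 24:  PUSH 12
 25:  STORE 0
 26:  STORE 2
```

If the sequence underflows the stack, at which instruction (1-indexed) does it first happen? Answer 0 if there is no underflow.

4

PUSH 1   : 1
PUSH -45 : 1 -45
EQ       : 0
EQ  — needs 2 operands, stack has 1 → underflow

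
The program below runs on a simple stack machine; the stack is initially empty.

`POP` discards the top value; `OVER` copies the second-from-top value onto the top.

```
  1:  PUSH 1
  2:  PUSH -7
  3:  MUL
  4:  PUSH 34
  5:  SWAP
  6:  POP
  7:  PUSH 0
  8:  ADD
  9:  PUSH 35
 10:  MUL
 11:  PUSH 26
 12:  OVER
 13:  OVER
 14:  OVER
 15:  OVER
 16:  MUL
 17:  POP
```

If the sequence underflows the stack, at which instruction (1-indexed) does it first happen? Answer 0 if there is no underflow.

0

PUSH 1  → [1]
PUSH -7 → [1, -7]
MUL     → [-7]
PUSH 34 → [-7, 34]
SWAP    → [34, -7]
POP     → [34]
PUSH 0  → [34, 0]
ADD     → [34]
PUSH 35 → [34, 35]
MUL     → [1190]
PUSH 26 → [1190, 26]
OVER    → [1190, 26, 1190]
OVER    → [1190, 26, 1190, 26]
OVER    → [1190, 26, 1190, 26, 1190]
OVER    → [1190, 26, 1190, 26, 1190, 26]
MUL     → [1190, 26, 1190, 26, 30940]
POP     → [1190, 26, 1190, 26]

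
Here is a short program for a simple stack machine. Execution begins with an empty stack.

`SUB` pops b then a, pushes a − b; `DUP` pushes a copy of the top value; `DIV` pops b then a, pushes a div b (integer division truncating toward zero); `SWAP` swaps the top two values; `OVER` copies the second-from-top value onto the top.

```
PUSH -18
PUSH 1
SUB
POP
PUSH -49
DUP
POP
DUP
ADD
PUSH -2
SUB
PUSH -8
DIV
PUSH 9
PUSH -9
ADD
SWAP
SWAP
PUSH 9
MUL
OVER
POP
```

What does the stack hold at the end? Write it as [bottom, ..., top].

[12, 0]

PUSH -18  [-18]
PUSH 1    [-18, 1]
SUB       [-19]
POP       []
PUSH -49  [-49]
DUP       [-49, -49]
POP       [-49]
DUP       [-49, -49]
ADD       [-98]
PUSH -2   [-98, -2]
SUB       [-96]
PUSH -8   [-96, -8]
DIV       [12]
PUSH 9    [12, 9]
PUSH -9   [12, 9, -9]
ADD       [12, 0]
SWAP      [0, 12]
SWAP      [12, 0]
PUSH 9    [12, 0, 9]
MUL       [12, 0]
OVER      [12, 0, 12]
POP       [12, 0]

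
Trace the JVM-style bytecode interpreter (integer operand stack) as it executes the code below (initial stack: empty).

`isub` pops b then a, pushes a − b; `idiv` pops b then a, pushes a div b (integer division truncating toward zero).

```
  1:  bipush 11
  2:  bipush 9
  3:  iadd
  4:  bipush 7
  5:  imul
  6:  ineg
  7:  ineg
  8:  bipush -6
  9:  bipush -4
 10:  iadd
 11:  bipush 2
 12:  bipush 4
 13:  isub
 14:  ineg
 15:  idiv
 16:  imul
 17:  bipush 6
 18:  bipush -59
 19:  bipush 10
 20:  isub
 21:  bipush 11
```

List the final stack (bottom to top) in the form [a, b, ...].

bipush 11  -> 11
bipush 9   -> 11 9
iadd       -> 20
bipush 7   -> 20 7
imul       -> 140
ineg       -> -140
ineg       -> 140
bipush -6  -> 140 -6
bipush -4  -> 140 -6 -4
iadd       -> 140 -10
bipush 2   -> 140 -10 2
bipush 4   -> 140 -10 2 4
isub       -> 140 -10 -2
ineg       -> 140 -10 2
idiv       -> 140 -5
imul       -> -700
bipush 6   -> -700 6
bipush -59 -> -700 6 -59
bipush 10  -> -700 6 -59 10
isub       -> -700 6 -69
bipush 11  -> -700 6 -69 11

[-700, 6, -69, 11]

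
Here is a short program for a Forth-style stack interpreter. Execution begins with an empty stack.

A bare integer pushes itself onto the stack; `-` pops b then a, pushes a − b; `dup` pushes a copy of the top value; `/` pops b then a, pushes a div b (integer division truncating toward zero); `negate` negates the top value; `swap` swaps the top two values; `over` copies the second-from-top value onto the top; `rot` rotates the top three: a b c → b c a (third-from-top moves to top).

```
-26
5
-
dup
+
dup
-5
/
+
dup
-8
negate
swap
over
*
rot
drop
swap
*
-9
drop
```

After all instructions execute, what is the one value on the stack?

-3200

-26    -> -26
5      -> -26 5
-      -> -31
dup    -> -31 -31
+      -> -62
dup    -> -62 -62
-5     -> -62 -62 -5
/      -> -62 12
+      -> -50
dup    -> -50 -50
-8     -> -50 -50 -8
negate -> -50 -50 8
swap   -> -50 8 -50
over   -> -50 8 -50 8
*      -> -50 8 -400
rot    -> 8 -400 -50
drop   -> 8 -400
swap   -> -400 8
*      -> -3200
-9     -> -3200 -9
drop   -> -3200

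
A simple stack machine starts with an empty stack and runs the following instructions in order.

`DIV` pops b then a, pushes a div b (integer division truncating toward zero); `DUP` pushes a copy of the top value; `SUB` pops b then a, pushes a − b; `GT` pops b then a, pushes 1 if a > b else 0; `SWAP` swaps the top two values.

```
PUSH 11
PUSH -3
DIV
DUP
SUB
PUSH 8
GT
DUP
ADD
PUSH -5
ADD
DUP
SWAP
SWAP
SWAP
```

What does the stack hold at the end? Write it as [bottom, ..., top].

[-5, -5]

PUSH 11  [11]
PUSH -3  [11, -3]
DIV      [-3]
DUP      [-3, -3]
SUB      [0]
PUSH 8   [0, 8]
GT       [0]
DUP      [0, 0]
ADD      [0]
PUSH -5  [0, -5]
ADD      [-5]
DUP      [-5, -5]
SWAP     [-5, -5]
SWAP     [-5, -5]
SWAP     [-5, -5]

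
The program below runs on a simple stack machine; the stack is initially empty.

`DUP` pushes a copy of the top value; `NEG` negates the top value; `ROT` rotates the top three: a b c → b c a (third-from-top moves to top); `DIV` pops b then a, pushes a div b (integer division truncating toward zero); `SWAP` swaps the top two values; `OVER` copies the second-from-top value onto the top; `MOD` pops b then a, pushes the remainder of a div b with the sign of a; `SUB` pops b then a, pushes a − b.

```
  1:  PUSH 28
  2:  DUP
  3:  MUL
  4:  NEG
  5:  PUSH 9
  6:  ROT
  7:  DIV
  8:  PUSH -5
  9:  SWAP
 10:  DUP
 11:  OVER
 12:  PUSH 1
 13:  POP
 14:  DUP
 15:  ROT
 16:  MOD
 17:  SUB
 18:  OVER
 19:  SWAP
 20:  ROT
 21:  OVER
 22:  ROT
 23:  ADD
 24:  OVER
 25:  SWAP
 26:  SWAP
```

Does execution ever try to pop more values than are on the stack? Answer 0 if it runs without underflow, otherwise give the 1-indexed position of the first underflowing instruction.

6

PUSH 28 -> [28]
DUP     -> [28, 28]
MUL     -> [784]
NEG     -> [-784]
PUSH 9  -> [-784, 9]
ROT  — needs 3 operands, stack has 2 → underflow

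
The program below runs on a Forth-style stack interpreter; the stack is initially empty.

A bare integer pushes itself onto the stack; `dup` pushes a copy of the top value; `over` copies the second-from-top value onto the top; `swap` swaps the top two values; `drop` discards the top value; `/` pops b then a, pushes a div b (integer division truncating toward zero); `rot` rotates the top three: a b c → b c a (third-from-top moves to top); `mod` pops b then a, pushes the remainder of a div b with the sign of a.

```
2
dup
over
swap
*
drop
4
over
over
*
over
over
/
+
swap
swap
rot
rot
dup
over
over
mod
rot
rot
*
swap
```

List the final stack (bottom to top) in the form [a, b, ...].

[8, 2, 16, 0]

2    → [2]
dup  → [2, 2]
over → [2, 2, 2]
swap → [2, 2, 2]
*    → [2, 4]
drop → [2]
4    → [2, 4]
over → [2, 4, 2]
over → [2, 4, 2, 4]
*    → [2, 4, 8]
over → [2, 4, 8, 4]
over → [2, 4, 8, 4, 8]
/    → [2, 4, 8, 0]
+    → [2, 4, 8]
swap → [2, 8, 4]
swap → [2, 4, 8]
rot  → [4, 8, 2]
rot  → [8, 2, 4]
dup  → [8, 2, 4, 4]
over → [8, 2, 4, 4, 4]
over → [8, 2, 4, 4, 4, 4]
mod  → [8, 2, 4, 4, 0]
rot  → [8, 2, 4, 0, 4]
rot  → [8, 2, 0, 4, 4]
*    → [8, 2, 0, 16]
swap → [8, 2, 16, 0]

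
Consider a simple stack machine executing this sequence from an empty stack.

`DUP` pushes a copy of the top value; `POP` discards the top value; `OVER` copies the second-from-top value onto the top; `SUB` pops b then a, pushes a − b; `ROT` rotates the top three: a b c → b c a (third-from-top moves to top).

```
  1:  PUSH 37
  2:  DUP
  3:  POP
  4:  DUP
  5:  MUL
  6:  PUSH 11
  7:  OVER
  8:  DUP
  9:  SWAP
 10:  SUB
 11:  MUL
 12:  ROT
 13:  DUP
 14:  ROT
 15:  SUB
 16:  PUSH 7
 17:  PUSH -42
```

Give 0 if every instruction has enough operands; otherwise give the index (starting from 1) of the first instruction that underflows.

12

PUSH 37 : [37]
DUP     : [37, 37]
POP     : [37]
DUP     : [37, 37]
MUL     : [1369]
PUSH 11 : [1369, 11]
OVER    : [1369, 11, 1369]
DUP     : [1369, 11, 1369, 1369]
SWAP    : [1369, 11, 1369, 1369]
SUB     : [1369, 11, 0]
MUL     : [1369, 0]
ROT  — needs 3 operands, stack has 2 → underflow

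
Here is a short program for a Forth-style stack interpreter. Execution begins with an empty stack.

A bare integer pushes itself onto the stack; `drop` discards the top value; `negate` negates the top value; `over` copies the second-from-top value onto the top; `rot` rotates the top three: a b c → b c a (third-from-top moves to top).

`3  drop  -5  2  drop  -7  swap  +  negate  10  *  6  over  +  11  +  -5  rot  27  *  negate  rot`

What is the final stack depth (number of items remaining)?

3      : 3
drop   : (empty)
-5     : -5
2      : -5 2
drop   : -5
-7     : -5 -7
swap   : -7 -5
+      : -12
negate : 12
10     : 12 10
*      : 120
6      : 120 6
over   : 120 6 120
+      : 120 126
11     : 120 126 11
+      : 120 137
-5     : 120 137 -5
rot    : 137 -5 120
27     : 137 -5 120 27
*      : 137 -5 3240
negate : 137 -5 -3240
rot    : -5 -3240 137

3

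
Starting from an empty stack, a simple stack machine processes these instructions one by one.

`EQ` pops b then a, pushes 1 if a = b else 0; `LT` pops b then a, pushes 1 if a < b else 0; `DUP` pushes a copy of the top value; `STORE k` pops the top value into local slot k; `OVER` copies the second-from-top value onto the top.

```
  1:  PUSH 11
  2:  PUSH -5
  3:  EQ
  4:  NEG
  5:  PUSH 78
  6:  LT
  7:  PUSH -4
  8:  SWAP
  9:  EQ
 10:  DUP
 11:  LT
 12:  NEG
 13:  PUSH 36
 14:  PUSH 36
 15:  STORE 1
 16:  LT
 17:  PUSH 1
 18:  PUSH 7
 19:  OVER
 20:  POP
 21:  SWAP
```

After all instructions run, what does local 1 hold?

PUSH 11 -> 11
PUSH -5 -> 11 -5
EQ      -> 0
NEG     -> 0
PUSH 78 -> 0 78
LT      -> 1
PUSH -4 -> 1 -4
SWAP    -> -4 1
EQ      -> 0
DUP     -> 0 0
LT      -> 0
NEG     -> 0
PUSH 36 -> 0 36
PUSH 36 -> 0 36 36
STORE 1 -> 0 36
LT      -> 1
PUSH 1  -> 1 1
PUSH 7  -> 1 1 7
OVER    -> 1 1 7 1
POP     -> 1 1 7
SWAP    -> 1 7 1

36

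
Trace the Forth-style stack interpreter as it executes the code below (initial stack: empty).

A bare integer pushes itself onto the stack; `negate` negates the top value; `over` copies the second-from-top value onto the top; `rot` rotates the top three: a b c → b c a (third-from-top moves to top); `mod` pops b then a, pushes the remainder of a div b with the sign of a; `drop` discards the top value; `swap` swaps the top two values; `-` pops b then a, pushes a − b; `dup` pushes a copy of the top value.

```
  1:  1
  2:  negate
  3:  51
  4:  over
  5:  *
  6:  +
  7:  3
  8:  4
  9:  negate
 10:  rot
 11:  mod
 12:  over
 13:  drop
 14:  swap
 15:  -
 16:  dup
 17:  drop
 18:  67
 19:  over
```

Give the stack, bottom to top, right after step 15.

[-7]

1      : [1]
negate : [-1]
51     : [-1, 51]
over   : [-1, 51, -1]
*      : [-1, -51]
+      : [-52]
3      : [-52, 3]
4      : [-52, 3, 4]
negate : [-52, 3, -4]
rot    : [3, -4, -52]
mod    : [3, -4]
over   : [3, -4, 3]
drop   : [3, -4]
swap   : [-4, 3]
-      : [-7]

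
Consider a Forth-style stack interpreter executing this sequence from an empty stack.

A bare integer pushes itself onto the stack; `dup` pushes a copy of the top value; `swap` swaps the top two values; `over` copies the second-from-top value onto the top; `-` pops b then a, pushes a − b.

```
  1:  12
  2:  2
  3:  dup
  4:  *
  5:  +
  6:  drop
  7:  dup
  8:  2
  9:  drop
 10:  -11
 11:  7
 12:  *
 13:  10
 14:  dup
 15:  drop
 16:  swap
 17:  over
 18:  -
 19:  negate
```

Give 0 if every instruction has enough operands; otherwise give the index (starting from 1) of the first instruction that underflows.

12   : 12
2    : 12 2
dup  : 12 2 2
*    : 12 4
+    : 16
drop : (empty)
dup  — needs 1 operand, stack has 0 → underflow

7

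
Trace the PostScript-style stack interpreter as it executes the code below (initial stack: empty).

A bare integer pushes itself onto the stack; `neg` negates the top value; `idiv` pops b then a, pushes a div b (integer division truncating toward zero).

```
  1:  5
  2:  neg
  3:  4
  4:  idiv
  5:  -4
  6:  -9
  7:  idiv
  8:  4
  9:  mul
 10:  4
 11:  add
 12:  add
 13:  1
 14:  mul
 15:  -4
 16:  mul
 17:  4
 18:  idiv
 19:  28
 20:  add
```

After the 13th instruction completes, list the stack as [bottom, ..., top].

[3, 1]

5     5
neg   -5
4     -5 4
idiv  -1
-4    -1 -4
-9    -1 -4 -9
idiv  -1 0
4     -1 0 4
mul   -1 0
4     -1 0 4
add   -1 4
add   3
1     3 1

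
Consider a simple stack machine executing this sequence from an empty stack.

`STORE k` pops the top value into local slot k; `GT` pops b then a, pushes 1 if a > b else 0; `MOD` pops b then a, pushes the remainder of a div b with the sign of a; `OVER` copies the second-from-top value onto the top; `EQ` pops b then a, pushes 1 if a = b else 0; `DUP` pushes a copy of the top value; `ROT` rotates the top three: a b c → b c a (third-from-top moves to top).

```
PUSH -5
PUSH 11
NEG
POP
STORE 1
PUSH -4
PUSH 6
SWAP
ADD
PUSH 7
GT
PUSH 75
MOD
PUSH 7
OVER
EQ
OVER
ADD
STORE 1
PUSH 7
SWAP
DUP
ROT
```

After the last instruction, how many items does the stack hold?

PUSH -5  [-5]
PUSH 11  [-5, 11]
NEG      [-5, -11]
POP      [-5]
STORE 1  []
PUSH -4  [-4]
PUSH 6   [-4, 6]
SWAP     [6, -4]
ADD      [2]
PUSH 7   [2, 7]
GT       [0]
PUSH 75  [0, 75]
MOD      [0]
PUSH 7   [0, 7]
OVER     [0, 7, 0]
EQ       [0, 0]
OVER     [0, 0, 0]
ADD      [0, 0]
STORE 1  [0]
PUSH 7   [0, 7]
SWAP     [7, 0]
DUP      [7, 0, 0]
ROT      [0, 0, 7]

3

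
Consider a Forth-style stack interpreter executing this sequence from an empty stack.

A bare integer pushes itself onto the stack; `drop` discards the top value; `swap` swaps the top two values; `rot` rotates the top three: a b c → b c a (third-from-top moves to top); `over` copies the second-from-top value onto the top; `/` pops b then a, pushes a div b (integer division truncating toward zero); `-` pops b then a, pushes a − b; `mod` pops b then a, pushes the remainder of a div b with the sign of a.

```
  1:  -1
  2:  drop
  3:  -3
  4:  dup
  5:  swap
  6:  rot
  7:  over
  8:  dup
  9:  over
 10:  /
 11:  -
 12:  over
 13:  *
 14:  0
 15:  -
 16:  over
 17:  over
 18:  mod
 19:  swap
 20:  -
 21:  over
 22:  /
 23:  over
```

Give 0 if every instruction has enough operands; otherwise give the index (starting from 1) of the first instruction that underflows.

6

-1   : [-1]
drop : []
-3   : [-3]
dup  : [-3, -3]
swap : [-3, -3]
rot  — needs 3 operands, stack has 2 → underflow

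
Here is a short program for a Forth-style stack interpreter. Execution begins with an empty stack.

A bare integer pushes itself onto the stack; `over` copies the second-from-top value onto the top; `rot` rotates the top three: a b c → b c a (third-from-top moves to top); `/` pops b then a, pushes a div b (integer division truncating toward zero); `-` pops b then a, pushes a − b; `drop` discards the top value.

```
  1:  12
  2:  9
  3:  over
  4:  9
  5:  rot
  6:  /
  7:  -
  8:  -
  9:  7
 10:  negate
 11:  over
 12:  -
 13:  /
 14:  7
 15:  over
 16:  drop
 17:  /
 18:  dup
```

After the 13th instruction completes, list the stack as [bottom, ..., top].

12     : 12
9      : 12 9
over   : 12 9 12
9      : 12 9 12 9
rot    : 12 12 9 9
/      : 12 12 1
-      : 12 11
-      : 1
7      : 1 7
negate : 1 -7
over   : 1 -7 1
-      : 1 -8
/      : 0

[0]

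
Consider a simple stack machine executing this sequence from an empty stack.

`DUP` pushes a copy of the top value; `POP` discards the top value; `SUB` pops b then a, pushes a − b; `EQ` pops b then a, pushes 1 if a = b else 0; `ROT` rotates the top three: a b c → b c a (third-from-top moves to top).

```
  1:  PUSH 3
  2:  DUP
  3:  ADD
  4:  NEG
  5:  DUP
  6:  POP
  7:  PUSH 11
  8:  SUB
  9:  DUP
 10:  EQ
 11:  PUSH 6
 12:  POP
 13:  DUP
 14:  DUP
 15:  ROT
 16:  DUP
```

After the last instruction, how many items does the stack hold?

PUSH 3  → [3]
DUP     → [3, 3]
ADD     → [6]
NEG     → [-6]
DUP     → [-6, -6]
POP     → [-6]
PUSH 11 → [-6, 11]
SUB     → [-17]
DUP     → [-17, -17]
EQ      → [1]
PUSH 6  → [1, 6]
POP     → [1]
DUP     → [1, 1]
DUP     → [1, 1, 1]
ROT     → [1, 1, 1]
DUP     → [1, 1, 1, 1]

4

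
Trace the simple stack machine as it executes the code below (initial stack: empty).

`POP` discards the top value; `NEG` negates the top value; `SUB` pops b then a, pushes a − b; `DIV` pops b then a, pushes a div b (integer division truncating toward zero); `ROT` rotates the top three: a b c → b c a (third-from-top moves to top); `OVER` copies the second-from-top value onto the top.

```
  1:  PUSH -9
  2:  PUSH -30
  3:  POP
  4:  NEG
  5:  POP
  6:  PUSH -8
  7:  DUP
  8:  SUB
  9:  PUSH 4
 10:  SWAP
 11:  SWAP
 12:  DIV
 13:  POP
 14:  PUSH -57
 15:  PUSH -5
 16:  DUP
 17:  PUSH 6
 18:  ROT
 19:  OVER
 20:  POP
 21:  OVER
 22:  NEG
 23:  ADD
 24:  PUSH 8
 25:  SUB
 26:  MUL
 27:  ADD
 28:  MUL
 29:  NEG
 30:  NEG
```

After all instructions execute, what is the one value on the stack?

PUSH -9  → [-9]
PUSH -30 → [-9, -30]
POP      → [-9]
NEG      → [9]
POP      → []
PUSH -8  → [-8]
DUP      → [-8, -8]
SUB      → [0]
PUSH 4   → [0, 4]
SWAP     → [4, 0]
SWAP     → [0, 4]
DIV      → [0]
POP      → []
PUSH -57 → [-57]
PUSH -5  → [-57, -5]
DUP      → [-57, -5, -5]
PUSH 6   → [-57, -5, -5, 6]
ROT      → [-57, -5, 6, -5]
OVER     → [-57, -5, 6, -5, 6]
POP      → [-57, -5, 6, -5]
OVER     → [-57, -5, 6, -5, 6]
NEG      → [-57, -5, 6, -5, -6]
ADD      → [-57, -5, 6, -11]
PUSH 8   → [-57, -5, 6, -11, 8]
SUB      → [-57, -5, 6, -19]
MUL      → [-57, -5, -114]
ADD      → [-57, -119]
MUL      → [6783]
NEG      → [-6783]
NEG      → [6783]

6783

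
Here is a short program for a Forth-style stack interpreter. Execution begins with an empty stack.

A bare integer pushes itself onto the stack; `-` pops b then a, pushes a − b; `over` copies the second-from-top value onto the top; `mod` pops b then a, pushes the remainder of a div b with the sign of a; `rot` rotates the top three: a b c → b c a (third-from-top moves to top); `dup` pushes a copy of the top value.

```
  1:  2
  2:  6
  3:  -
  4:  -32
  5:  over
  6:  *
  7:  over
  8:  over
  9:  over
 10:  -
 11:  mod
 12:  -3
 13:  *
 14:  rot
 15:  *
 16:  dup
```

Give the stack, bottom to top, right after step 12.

[-4, 128, -4, -3]

2    -> [2]
6    -> [2, 6]
-    -> [-4]
-32  -> [-4, -32]
over -> [-4, -32, -4]
*    -> [-4, 128]
over -> [-4, 128, -4]
over -> [-4, 128, -4, 128]
over -> [-4, 128, -4, 128, -4]
-    -> [-4, 128, -4, 132]
mod  -> [-4, 128, -4]
-3   -> [-4, 128, -4, -3]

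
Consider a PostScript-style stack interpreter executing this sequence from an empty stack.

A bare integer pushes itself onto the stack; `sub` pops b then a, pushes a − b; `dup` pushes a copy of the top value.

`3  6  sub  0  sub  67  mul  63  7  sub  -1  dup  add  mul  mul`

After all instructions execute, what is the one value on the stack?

22512

3   → 3
6   → 3 6
sub → -3
0   → -3 0
sub → -3
67  → -3 67
mul → -201
63  → -201 63
7   → -201 63 7
sub → -201 56
-1  → -201 56 -1
dup → -201 56 -1 -1
add → -201 56 -2
mul → -201 -112
mul → 22512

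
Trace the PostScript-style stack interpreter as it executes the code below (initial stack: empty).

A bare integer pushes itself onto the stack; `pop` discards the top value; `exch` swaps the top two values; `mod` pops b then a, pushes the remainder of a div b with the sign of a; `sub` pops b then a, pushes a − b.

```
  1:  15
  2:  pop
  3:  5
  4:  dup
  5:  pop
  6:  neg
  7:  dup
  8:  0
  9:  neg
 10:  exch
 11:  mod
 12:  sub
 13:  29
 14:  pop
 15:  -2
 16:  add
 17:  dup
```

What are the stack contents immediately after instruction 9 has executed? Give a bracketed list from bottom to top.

[-5, -5, 0]

15   15
pop  (empty)
5    5
dup  5 5
pop  5
neg  -5
dup  -5 -5
0    -5 -5 0
neg  -5 -5 0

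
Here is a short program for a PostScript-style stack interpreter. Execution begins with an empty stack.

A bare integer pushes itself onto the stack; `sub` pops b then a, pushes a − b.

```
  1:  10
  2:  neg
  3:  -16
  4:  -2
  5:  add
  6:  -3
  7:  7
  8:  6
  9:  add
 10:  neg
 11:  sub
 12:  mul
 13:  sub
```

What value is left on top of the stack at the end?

10  : 10
neg : -10
-16 : -10 -16
-2  : -10 -16 -2
add : -10 -18
-3  : -10 -18 -3
7   : -10 -18 -3 7
6   : -10 -18 -3 7 6
add : -10 -18 -3 13
neg : -10 -18 -3 -13
sub : -10 -18 10
mul : -10 -180
sub : 170

170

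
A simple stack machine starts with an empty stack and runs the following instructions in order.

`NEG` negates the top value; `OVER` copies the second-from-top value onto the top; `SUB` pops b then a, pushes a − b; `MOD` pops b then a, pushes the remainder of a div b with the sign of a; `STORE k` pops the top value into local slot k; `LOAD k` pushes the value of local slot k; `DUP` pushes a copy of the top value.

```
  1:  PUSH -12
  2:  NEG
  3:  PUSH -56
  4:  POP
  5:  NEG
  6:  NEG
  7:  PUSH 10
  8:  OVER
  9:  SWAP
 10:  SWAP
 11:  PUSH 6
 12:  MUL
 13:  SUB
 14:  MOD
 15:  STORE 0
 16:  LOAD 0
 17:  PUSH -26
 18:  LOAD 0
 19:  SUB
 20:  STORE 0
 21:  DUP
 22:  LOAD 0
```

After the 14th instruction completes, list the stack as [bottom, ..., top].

[12]

PUSH -12  [-12]
NEG       [12]
PUSH -56  [12, -56]
POP       [12]
NEG       [-12]
NEG       [12]
PUSH 10   [12, 10]
OVER      [12, 10, 12]
SWAP      [12, 12, 10]
SWAP      [12, 10, 12]
PUSH 6    [12, 10, 12, 6]
MUL       [12, 10, 72]
SUB       [12, -62]
MOD       [12]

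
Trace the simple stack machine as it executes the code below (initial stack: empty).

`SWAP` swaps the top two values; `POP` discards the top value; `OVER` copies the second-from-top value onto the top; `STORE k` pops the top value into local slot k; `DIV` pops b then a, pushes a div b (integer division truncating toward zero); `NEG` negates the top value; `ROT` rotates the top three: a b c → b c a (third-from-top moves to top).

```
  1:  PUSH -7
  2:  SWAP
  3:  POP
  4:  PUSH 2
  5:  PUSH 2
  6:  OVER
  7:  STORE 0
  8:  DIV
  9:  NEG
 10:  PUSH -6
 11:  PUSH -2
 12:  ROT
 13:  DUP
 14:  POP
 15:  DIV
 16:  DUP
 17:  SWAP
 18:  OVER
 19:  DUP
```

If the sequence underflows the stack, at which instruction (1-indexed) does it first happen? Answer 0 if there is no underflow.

2

PUSH -7 -> -7
SWAP  — needs 2 operands, stack has 1 → underflow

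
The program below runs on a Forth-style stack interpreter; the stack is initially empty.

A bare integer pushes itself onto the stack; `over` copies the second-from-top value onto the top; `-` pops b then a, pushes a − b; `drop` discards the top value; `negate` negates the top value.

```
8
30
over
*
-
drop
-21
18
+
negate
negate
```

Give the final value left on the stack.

8      -> [8]
30     -> [8, 30]
over   -> [8, 30, 8]
*      -> [8, 240]
-      -> [-232]
drop   -> []
-21    -> [-21]
18     -> [-21, 18]
+      -> [-3]
negate -> [3]
negate -> [-3]

-3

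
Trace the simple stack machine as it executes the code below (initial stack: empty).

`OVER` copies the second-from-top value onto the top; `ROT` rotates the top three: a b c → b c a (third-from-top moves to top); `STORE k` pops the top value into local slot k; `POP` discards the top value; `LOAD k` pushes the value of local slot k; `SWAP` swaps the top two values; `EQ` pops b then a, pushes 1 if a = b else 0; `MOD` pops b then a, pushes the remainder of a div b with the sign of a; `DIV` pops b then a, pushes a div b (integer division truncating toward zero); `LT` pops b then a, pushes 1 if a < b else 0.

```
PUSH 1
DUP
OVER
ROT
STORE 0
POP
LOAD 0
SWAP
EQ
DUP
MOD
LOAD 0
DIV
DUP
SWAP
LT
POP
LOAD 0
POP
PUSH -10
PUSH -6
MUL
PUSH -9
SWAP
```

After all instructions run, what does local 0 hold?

1

PUSH 1   → [1]
DUP      → [1, 1]
OVER     → [1, 1, 1]
ROT      → [1, 1, 1]
STORE 0  → [1, 1]
POP      → [1]
LOAD 0   → [1, 1]
SWAP     → [1, 1]
EQ       → [1]
DUP      → [1, 1]
MOD      → [0]
LOAD 0   → [0, 1]
DIV      → [0]
DUP      → [0, 0]
SWAP     → [0, 0]
LT       → [0]
POP      → []
LOAD 0   → [1]
POP      → []
PUSH -10 → [-10]
PUSH -6  → [-10, -6]
MUL      → [60]
PUSH -9  → [60, -9]
SWAP     → [-9, 60]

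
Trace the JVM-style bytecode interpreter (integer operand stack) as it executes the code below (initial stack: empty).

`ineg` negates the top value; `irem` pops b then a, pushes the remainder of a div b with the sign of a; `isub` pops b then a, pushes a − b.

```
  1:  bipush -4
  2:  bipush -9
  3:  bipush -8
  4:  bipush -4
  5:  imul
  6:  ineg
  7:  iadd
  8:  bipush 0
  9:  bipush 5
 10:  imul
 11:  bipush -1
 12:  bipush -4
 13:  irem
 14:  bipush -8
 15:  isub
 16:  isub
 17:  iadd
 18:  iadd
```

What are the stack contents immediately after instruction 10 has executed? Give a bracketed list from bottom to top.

bipush -4 -> -4
bipush -9 -> -4 -9
bipush -8 -> -4 -9 -8
bipush -4 -> -4 -9 -8 -4
imul      -> -4 -9 32
ineg      -> -4 -9 -32
iadd      -> -4 -41
bipush 0  -> -4 -41 0
bipush 5  -> -4 -41 0 5
imul      -> -4 -41 0

[-4, -41, 0]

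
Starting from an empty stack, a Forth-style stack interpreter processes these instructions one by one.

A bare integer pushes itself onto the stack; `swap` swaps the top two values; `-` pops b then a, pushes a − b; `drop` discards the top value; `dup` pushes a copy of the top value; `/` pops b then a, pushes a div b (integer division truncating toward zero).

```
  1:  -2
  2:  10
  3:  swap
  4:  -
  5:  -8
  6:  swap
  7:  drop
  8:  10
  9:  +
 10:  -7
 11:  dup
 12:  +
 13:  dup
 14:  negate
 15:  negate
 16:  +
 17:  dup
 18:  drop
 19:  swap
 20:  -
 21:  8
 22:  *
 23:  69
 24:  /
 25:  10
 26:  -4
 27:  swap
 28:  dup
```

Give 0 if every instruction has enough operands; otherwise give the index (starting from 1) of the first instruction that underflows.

0

-2      [-2]
10      [-2, 10]
swap    [10, -2]
-       [12]
-8      [12, -8]
swap    [-8, 12]
drop    [-8]
10      [-8, 10]
+       [2]
-7      [2, -7]
dup     [2, -7, -7]
+       [2, -14]
dup     [2, -14, -14]
negate  [2, -14, 14]
negate  [2, -14, -14]
+       [2, -28]
dup     [2, -28, -28]
drop    [2, -28]
swap    [-28, 2]
-       [-30]
8       [-30, 8]
*       [-240]
69      [-240, 69]
/       [-3]
10      [-3, 10]
-4      [-3, 10, -4]
swap    [-3, -4, 10]
dup     [-3, -4, 10, 10]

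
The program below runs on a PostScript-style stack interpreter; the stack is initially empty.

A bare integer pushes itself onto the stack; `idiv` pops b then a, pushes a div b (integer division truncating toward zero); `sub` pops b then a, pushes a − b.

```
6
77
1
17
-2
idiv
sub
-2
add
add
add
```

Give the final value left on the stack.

6     6
77    6 77
1     6 77 1
17    6 77 1 17
-2    6 77 1 17 -2
idiv  6 77 1 -8
sub   6 77 9
-2    6 77 9 -2
add   6 77 7
add   6 84
add   90

90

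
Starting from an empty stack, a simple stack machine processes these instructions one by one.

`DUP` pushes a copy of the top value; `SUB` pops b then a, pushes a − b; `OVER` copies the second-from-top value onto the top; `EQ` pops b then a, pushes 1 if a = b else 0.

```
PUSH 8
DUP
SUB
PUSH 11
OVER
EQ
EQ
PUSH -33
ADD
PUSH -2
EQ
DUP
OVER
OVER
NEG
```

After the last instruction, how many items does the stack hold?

4

PUSH 8   -> [8]
DUP      -> [8, 8]
SUB      -> [0]
PUSH 11  -> [0, 11]
OVER     -> [0, 11, 0]
EQ       -> [0, 0]
EQ       -> [1]
PUSH -33 -> [1, -33]
ADD      -> [-32]
PUSH -2  -> [-32, -2]
EQ       -> [0]
DUP      -> [0, 0]
OVER     -> [0, 0, 0]
OVER     -> [0, 0, 0, 0]
NEG      -> [0, 0, 0, 0]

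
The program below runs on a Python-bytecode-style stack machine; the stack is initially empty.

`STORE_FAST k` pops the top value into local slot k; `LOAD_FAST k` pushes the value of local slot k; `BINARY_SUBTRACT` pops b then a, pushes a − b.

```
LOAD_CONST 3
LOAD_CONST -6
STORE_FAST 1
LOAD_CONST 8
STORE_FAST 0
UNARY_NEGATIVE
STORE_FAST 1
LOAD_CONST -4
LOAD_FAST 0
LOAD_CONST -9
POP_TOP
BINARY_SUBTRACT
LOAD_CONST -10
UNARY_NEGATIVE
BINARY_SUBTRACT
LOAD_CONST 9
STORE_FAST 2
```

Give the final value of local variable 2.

9

LOAD_CONST 3    : [3]
LOAD_CONST -6   : [3, -6]
STORE_FAST 1    : [3]
LOAD_CONST 8    : [3, 8]
STORE_FAST 0    : [3]
UNARY_NEGATIVE  : [-3]
STORE_FAST 1    : []
LOAD_CONST -4   : [-4]
LOAD_FAST 0     : [-4, 8]
LOAD_CONST -9   : [-4, 8, -9]
POP_TOP         : [-4, 8]
BINARY_SUBTRACT : [-12]
LOAD_CONST -10  : [-12, -10]
UNARY_NEGATIVE  : [-12, 10]
BINARY_SUBTRACT : [-22]
LOAD_CONST 9    : [-22, 9]
STORE_FAST 2    : [-22]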